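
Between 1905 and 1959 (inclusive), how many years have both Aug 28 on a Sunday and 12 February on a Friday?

Check each year's weekday for Aug 28 and 12 February:
  1905: Mon/Sun  1906: Tue/Mon  1907: Wed/Tue  1908: Fri/Wed  1909: Sat/Fri  1910: Sun/Sat  1911: Mon/Sun  1912: Wed/Mon  1913: Thu/Wed  1914: Fri/Thu  1915: Sat/Fri  1916: Mon/Sat  1917: Tue/Mon  1918: Wed/Tue  …(27 more)…  1946: Wed/Tue  1947: Thu/Wed  1948: Sat/Thu  1949: Sun/Sat  1950: Mon/Sun  1951: Tue/Mon  1952: Thu/Tue  1953: Fri/Thu  1954: Sat/Fri  1955: Sun/Sat  1956: Tue/Sun  1957: Wed/Tue  1958: Thu/Wed  1959: Fri/Thu
Both conditions hold in: 1932 — 1.

1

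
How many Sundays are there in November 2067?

November 2067 has 30 days and begins on Tuesday.
The first Sunday is November 6.
Sundays fall on 6, 13, 20, 27 — that's 4.

4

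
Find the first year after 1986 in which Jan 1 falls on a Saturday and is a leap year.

2000

Jan 1 advances by 2 weekdays after a leap year and by 1 after a common year.
1986: Jan 1 is Wednesday.
1987: Thursday
1988: Friday (leap)
1989: Sunday
1990: Monday
1991: Tuesday
1992: Wednesday (leap)
1993: Friday
1994: Saturday
1995: Sunday
1996: Monday (leap)
1997: Wednesday
1998: Thursday
1999: Friday
2000: Saturday (leap)
2000 begins on a Saturday and is a leap year.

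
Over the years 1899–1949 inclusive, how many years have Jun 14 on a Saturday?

Track Jun 14's weekday year by year (advancing +1, or +2 across a Feb 29):
  1899: Wed  1900: Thu (+1)  1901: Fri (+1)  1902: Sat (+1) ✓  1903: Sun (+1)
  1904: Tue (+2)  1905: Wed (+1)  1906: Thu (+1)  1907: Fri (+1)  1908: Sun (+2)
  1909: Mon (+1)  1910: Tue (+1)  1911: Wed (+1)  1912: Fri (+2)  … (23 more years) …
  1936: Sun (+2)  1937: Mon (+1)  1938: Tue (+1)  1939: Wed (+1)  1940: Fri (+2)
  1941: Sat (+1) ✓  1942: Sun (+1)  1943: Mon (+1)  1944: Wed (+2)  1945: Thu (+1)
  1946: Fri (+1)  1947: Sat (+1) ✓  1948: Mon (+2)  1949: Tue (+1)
Saturday years: 1902, 1913, 1919, 1924, 1930, 1941, 1947 — 7 in total.

7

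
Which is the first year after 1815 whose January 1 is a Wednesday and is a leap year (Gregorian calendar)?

1840

Jan 1 advances by 2 weekdays after a leap year and by 1 after a common year.
1815: Jan 1 is Sunday.
1816: Monday (leap)
1817: Wednesday
1818: Thursday
1819: Friday
1820: Saturday (leap)
1821: Monday
1822: Tuesday
1823: Wednesday
1824: Thursday (leap)
1825: Saturday
1826: Sunday
1827: Monday
1828: Tuesday (leap)
1829: Thursday
1830: Friday
1831: Saturday
1832: Sunday (leap)
1833: Tuesday
1834: Wednesday
1835: Thursday
1836: Friday (leap)
1837: Sunday
1838: Monday
1839: Tuesday
1840: Wednesday (leap)
1840 begins on a Wednesday and is a leap year.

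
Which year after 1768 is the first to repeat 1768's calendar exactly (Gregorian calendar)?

Two years share a calendar iff Jan 1 falls on the same weekday and both are leap or both are common. 1768: Jan 1 is Friday, leap year.
1769: Jan 1 Sunday, common
1770: Jan 1 Monday, common
1771: Jan 1 Tuesday, common
1772: Jan 1 Wednesday, leap
1773: Jan 1 Friday, common
1774: Jan 1 Saturday, common
1775: Jan 1 Sunday, common
1776: Jan 1 Monday, leap
1777: Jan 1 Wednesday, common
1778: Jan 1 Thursday, common
1779: Jan 1 Friday, common
1780: Jan 1 Saturday, leap
1781: Jan 1 Monday, common
1782: Jan 1 Tuesday, common
1783: Jan 1 Wednesday, common
1784: Jan 1 Thursday, leap
1785: Jan 1 Saturday, common
1786: Jan 1 Sunday, common
1787: Jan 1 Monday, common
1788: Jan 1 Tuesday, leap
1789: Jan 1 Thursday, common
1790: Jan 1 Friday, common
1791: Jan 1 Saturday, common
1792: Jan 1 Sunday, leap
1793: Jan 1 Tuesday, common
1794: Jan 1 Wednesday, common
1795: Jan 1 Thursday, common
1796: Jan 1 Friday, leap
1796 matches on both conditions.

1796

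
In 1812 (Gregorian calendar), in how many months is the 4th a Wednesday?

Check the 4th of each month of 1812: Jan 4: Sat, Feb 4: Tue, Mar 4: Wed, Apr 4: Sat, May 4: Mon, Jun 4: Thu, Jul 4: Sat, Aug 4: Tue, Sep 4: Fri, Oct 4: Sun, Nov 4: Wed, Dec 4: Fri.
Wednesday occurs in March, November — 2 months.

2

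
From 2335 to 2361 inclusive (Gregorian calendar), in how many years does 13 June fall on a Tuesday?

Track 13 June's weekday year by year (advancing +1, or +2 across a Feb 29):
  2335: Thu  2336: Sat (+2)  2337: Sun (+1)  2338: Mon (+1)  2339: Tue (+1) ✓
  2340: Thu (+2)  2341: Fri (+1)  2342: Sat (+1)  2343: Sun (+1)  2344: Tue (+2) ✓
  2345: Wed (+1)  2346: Thu (+1)  2347: Fri (+1)  2348: Sun (+2)  2349: Mon (+1)
  2350: Tue (+1) ✓  2351: Wed (+1)  2352: Fri (+2)  2353: Sat (+1)  2354: Sun (+1)
  2355: Mon (+1)  2356: Wed (+2)  2357: Thu (+1)  2358: Fri (+1)  2359: Sat (+1)
  2360: Mon (+2)  2361: Tue (+1) ✓
Tuesday years: 2339, 2344, 2350, 2361 — 4 in total.

4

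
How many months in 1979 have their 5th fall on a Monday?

Check the 5th of each month of 1979: Jan 5: Fri, Feb 5: Mon, Mar 5: Mon, Apr 5: Thu, May 5: Sat, Jun 5: Tue, Jul 5: Thu, Aug 5: Sun, Sep 5: Wed, Oct 5: Fri, Nov 5: Mon, Dec 5: Wed.
Monday occurs in February, March, November — 3 months.

3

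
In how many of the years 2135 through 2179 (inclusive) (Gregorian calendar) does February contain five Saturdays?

2

February has 28 days (29 in leap years); it has five Saturdays when Saturday falls among the first (month-length − 28) days — i.e. when February 1 is Saturday in a leap year (never in a common year).
February 1 by year: 2135:Tue 2136:Wed 2137:Fri 2138:Sat 2139:Sun 2140:Mon 2141:Wed 2142:Thu 2143:Fri 2144:Sat✓ 2145:Mon 2146:Tue 2147:Wed 2148:Thu 2149:Sat …(15 more)… 2165:Fri 2166:Sat 2167:Sun 2168:Mon 2169:Wed 2170:Thu 2171:Fri 2172:Sat✓ 2173:Mon 2174:Tue 2175:Wed 2176:Thu 2177:Sat 2178:Sun 2179:Mon
Years with five Saturdays: 2144, 2172 → 2.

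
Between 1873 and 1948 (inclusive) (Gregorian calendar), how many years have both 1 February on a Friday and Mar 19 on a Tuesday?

9

Check each year's weekday for 1 February and Mar 19:
  1873: Sat/Wed  1874: Sun/Thu  1875: Mon/Fri  1876: Tue/Sun  1877: Thu/Mon  1878: Fri/Tue ✓  1879: Sat/Wed  1880: Sun/Fri  1881: Tue/Sat  1882: Wed/Sun  1883: Thu/Mon  1884: Fri/Wed  1885: Sun/Thu  1886: Mon/Fri  …(48 more)…  1935: Fri/Tue ✓  1936: Sat/Thu  1937: Mon/Fri  1938: Tue/Sat  1939: Wed/Sun  1940: Thu/Tue  1941: Sat/Wed  1942: Sun/Thu  1943: Mon/Fri  1944: Tue/Sun  1945: Thu/Mon  1946: Fri/Tue ✓  1947: Sat/Wed  1948: Sun/Fri
Both conditions hold in: 1878, 1889, 1895, 1901, 1907, 1918, 1929, 1935, 1946 — 9.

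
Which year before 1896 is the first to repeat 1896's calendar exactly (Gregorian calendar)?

Two years share a calendar iff Jan 1 falls on the same weekday and both are leap or both are common. 1896: Jan 1 is Wednesday, leap year.
1895: Jan 1 Tuesday, common
1894: Jan 1 Monday, common
1893: Jan 1 Sunday, common
1892: Jan 1 Friday, leap
1891: Jan 1 Thursday, common
1890: Jan 1 Wednesday, common
1889: Jan 1 Tuesday, common
1888: Jan 1 Sunday, leap
1887: Jan 1 Saturday, common
1886: Jan 1 Friday, common
1885: Jan 1 Thursday, common
1884: Jan 1 Tuesday, leap
1883: Jan 1 Monday, common
1882: Jan 1 Sunday, common
1881: Jan 1 Saturday, common
1880: Jan 1 Thursday, leap
1879: Jan 1 Wednesday, common
1878: Jan 1 Tuesday, common
1877: Jan 1 Monday, common
1876: Jan 1 Saturday, leap
1875: Jan 1 Friday, common
1874: Jan 1 Thursday, common
1873: Jan 1 Wednesday, common
1872: Jan 1 Monday, leap
1871: Jan 1 Sunday, common
1870: Jan 1 Saturday, common
1869: Jan 1 Friday, common
1868: Jan 1 Wednesday, leap
1868 matches on both conditions.

1868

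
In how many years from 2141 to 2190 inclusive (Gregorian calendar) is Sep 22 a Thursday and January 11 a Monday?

1

Check each year's weekday for Sep 22 and January 11:
  2141: Fri/Wed  2142: Sat/Thu  2143: Sun/Fri  2144: Tue/Sat  2145: Wed/Mon  2146: Thu/Tue  2147: Fri/Wed  2148: Sun/Thu  2149: Mon/Sat  2150: Tue/Sun  2151: Wed/Mon  2152: Fri/Tue  2153: Sat/Thu  2154: Sun/Fri  …(22 more)…  2177: Mon/Sat  2178: Tue/Sun  2179: Wed/Mon  2180: Fri/Tue  2181: Sat/Thu  2182: Sun/Fri  2183: Mon/Sat  2184: Wed/Sun  2185: Thu/Tue  2186: Fri/Wed  2187: Sat/Thu  2188: Mon/Fri  2189: Tue/Sun  2190: Wed/Mon
Both conditions hold in: 2168 — 1.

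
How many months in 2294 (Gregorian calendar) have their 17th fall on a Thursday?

1

Check the 17th of each month of 2294: Jan 17: Wed, Feb 17: Sat, Mar 17: Sat, Apr 17: Tue, May 17: Thu, Jun 17: Sun, Jul 17: Tue, Aug 17: Fri, Sep 17: Mon, Oct 17: Wed, Nov 17: Sat, Dec 17: Mon.
Thursday occurs in May — 1 month.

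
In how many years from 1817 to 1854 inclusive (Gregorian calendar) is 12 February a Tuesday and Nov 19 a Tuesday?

Check each year's weekday for 12 February and Nov 19:
  1817: Wed/Wed  1818: Thu/Thu  1819: Fri/Fri  1820: Sat/Sun  1821: Mon/Mon  1822: Tue/Tue ✓  1823: Wed/Wed  1824: Thu/Fri  1825: Sat/Sat  1826: Sun/Sun  1827: Mon/Mon  1828: Tue/Wed  1829: Thu/Thu  1830: Fri/Fri  …(10 more)…  1841: Fri/Fri  1842: Sat/Sat  1843: Sun/Sun  1844: Mon/Tue  1845: Wed/Wed  1846: Thu/Thu  1847: Fri/Fri  1848: Sat/Sun  1849: Mon/Mon  1850: Tue/Tue ✓  1851: Wed/Wed  1852: Thu/Fri  1853: Sat/Sat  1854: Sun/Sun
Both conditions hold in: 1822, 1833, 1839, 1850 — 4.

4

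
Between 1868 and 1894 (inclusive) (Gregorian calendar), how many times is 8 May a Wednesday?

Track 8 May's weekday year by year (advancing +1, or +2 across a Feb 29):
  1868: Fri  1869: Sat (+1)  1870: Sun (+1)  1871: Mon (+1)  1872: Wed (+2) ✓
  1873: Thu (+1)  1874: Fri (+1)  1875: Sat (+1)  1876: Mon (+2)  1877: Tue (+1)
  1878: Wed (+1) ✓  1879: Thu (+1)  1880: Sat (+2)  1881: Sun (+1)  1882: Mon (+1)
  1883: Tue (+1)  1884: Thu (+2)  1885: Fri (+1)  1886: Sat (+1)  1887: Sun (+1)
  1888: Tue (+2)  1889: Wed (+1) ✓  1890: Thu (+1)  1891: Fri (+1)  1892: Sun (+2)
  1893: Mon (+1)  1894: Tue (+1)
Wednesday years: 1872, 1878, 1889 — 3 in total.

3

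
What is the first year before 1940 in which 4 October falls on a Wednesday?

1939

From one year to the next, a fixed date's weekday advances by 1, or by 2 when a Feb 29 lies between the two dates.
1940: October 4 is Friday.
1939: Wednesday (−2)
4 October falls on a Wednesday in 1939.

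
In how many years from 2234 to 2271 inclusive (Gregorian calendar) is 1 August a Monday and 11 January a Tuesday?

Check each year's weekday for 1 August and 11 January:
  2234: Fri/Sat  2235: Sat/Sun  2236: Mon/Mon  2237: Tue/Wed  2238: Wed/Thu  2239: Thu/Fri  2240: Sat/Sat  2241: Sun/Mon  2242: Mon/Tue ✓  2243: Tue/Wed  2244: Thu/Thu  2245: Fri/Sat  2246: Sat/Sun  2247: Sun/Mon  …(10 more)…  2258: Sun/Mon  2259: Mon/Tue ✓  2260: Wed/Wed  2261: Thu/Fri  2262: Fri/Sat  2263: Sat/Sun  2264: Mon/Mon  2265: Tue/Wed  2266: Wed/Thu  2267: Thu/Fri  2268: Sat/Sat  2269: Sun/Mon  2270: Mon/Tue ✓  2271: Tue/Wed
Both conditions hold in: 2242, 2253, 2259, 2270 — 4.

4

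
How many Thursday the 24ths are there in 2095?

3

Check the 24th of each month of 2095: Jan 24: Mon, Feb 24: Thu, Mar 24: Thu, Apr 24: Sun, May 24: Tue, Jun 24: Fri, Jul 24: Sun, Aug 24: Wed, Sep 24: Sat, Oct 24: Mon, Nov 24: Thu, Dec 24: Sat.
Thursday occurs in February, March, November — 3 months.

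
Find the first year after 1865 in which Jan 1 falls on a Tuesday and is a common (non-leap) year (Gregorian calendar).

1867

Jan 1 advances by 2 weekdays after a leap year and by 1 after a common year.
1865: Jan 1 is Sunday.
1866: Monday
1867: Tuesday
1867 begins on a Tuesday and is a common year.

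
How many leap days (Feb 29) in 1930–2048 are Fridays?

4

Leap years in 1930–2048: 30 of them.
Feb 29 weekday advances by 5 (mod 7) from one leap year to the next four years later (or differs when a century non-leap intervenes).
Leap-day weekdays: 1932:Mon 1936:Sat 1940:Thu 1944:Tue 1948:Sun 1952:Fri✓ 1956:Wed 1960:Mon 1964:Sat 1968:Thu 1972:Tue 1976:Sun 1980:Fri✓ …(4 more)… 2000:Tue 2004:Sun 2008:Fri✓ 2012:Wed 2016:Mon 2020:Sat 2024:Thu 2028:Tue 2032:Sun 2036:Fri✓ 2040:Wed 2044:Mon 2048:Sat
Friday: 1952, 1980, 2008, 2036 → 4.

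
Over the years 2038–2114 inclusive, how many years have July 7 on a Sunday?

Track July 7's weekday year by year (advancing +1, or +2 across a Feb 29):
  2038: Wed  2039: Thu (+1)  2040: Sat (+2)  2041: Sun (+1) ✓  2042: Mon (+1)
  2043: Tue (+1)  2044: Thu (+2)  2045: Fri (+1)  2046: Sat (+1)  2047: Sun (+1) ✓
  2048: Tue (+2)  2049: Wed (+1)  2050: Thu (+1)  2051: Fri (+1)  … (49 more years) …
  2101: Thu (+1)  2102: Fri (+1)  2103: Sat (+1)  2104: Mon (+2)  2105: Tue (+1)
  2106: Wed (+1)  2107: Thu (+1)  2108: Sat (+2)  2109: Sun (+1) ✓  2110: Mon (+1)
  2111: Tue (+1)  2112: Thu (+2)  2113: Fri (+1)  2114: Sat (+1)
Sunday years: 2041, 2047, 2052, 2058, 2069, 2075, 2080, 2086, 2097, 2109 — 10 in total.

10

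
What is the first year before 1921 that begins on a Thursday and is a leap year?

1920

Jan 1 advances by 2 weekdays after a leap year and by 1 after a common year.
1921: Jan 1 is Saturday.
1920: Thursday (leap)
1920 begins on a Thursday and is a leap year.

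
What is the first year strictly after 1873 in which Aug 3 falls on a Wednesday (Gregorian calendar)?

1881

From one year to the next, a fixed date's weekday advances by 1, or by 2 when a Feb 29 lies between the two dates.
1873: August 3 is Sunday.
1874: Monday (+1)
1875: Tuesday (+1)
1876: Thursday (+2)
1877: Friday (+1)
1878: Saturday (+1)
1879: Sunday (+1)
1880: Tuesday (+2)
1881: Wednesday (+1)
Aug 3 falls on a Wednesday in 1881.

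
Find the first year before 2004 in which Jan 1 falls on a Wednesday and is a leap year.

Jan 1 advances by 2 weekdays after a leap year and by 1 after a common year.
2004: Jan 1 is Thursday (leap).
2003: Wednesday
2002: Tuesday
2001: Monday
2000: Saturday (leap)
1999: Friday
1998: Thursday
1997: Wednesday
1996: Monday (leap)
1995: Sunday
1994: Saturday
1993: Friday
1992: Wednesday (leap)
1992 begins on a Wednesday and is a leap year.

1992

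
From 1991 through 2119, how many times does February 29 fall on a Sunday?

4

Leap years in 1991–2119: 31 of them.
Feb 29 weekday advances by 5 (mod 7) from one leap year to the next four years later (or differs when a century non-leap intervenes).
Leap-day weekdays: 1992:Sat 1996:Thu 2000:Tue 2004:Sun✓ 2008:Fri 2012:Wed 2016:Mon 2020:Sat 2024:Thu 2028:Tue 2032:Sun✓ 2036:Fri 2040:Wed …(5 more)… 2064:Fri 2068:Wed 2072:Mon 2076:Sat 2080:Thu 2084:Tue 2088:Sun✓ 2092:Fri 2096:Wed 2104:Fri 2108:Wed 2112:Mon 2116:Sat
Sunday: 2004, 2032, 2060, 2088 → 4.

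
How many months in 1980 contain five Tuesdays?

A month of length L has five Tuesdays iff its first Tuesday is on day ≤ L−28 (so day 1–3 in a 31-day month, 1–2 in a 30-day month, day 1 in a leap February).
Checking each month of 1980: Jan starts Tue (31d) ✓; Feb starts Fri (29d); Mar starts Sat (31d); Apr starts Tue (30d) ✓; May starts Thu (31d); Jun starts Sun (30d); Jul starts Tue (31d) ✓; Aug starts Fri (31d); Sep starts Mon (30d) ✓; Oct starts Wed (31d); Nov starts Sat (30d); Dec starts Mon (31d) ✓.
Five-Tuesday months: January, April, July, September, December → 5.

5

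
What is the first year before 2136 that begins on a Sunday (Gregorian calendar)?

Jan 1 advances by 2 weekdays after a leap year and by 1 after a common year.
2136: Jan 1 is Sunday (leap).
2135: Saturday
2134: Friday
2133: Thursday
2132: Tuesday (leap)
2131: Monday
2130: Sunday
2130 begins on a Sunday

2130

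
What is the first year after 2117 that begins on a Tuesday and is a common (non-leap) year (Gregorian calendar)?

Jan 1 advances by 2 weekdays after a leap year and by 1 after a common year.
2117: Jan 1 is Friday.
2118: Saturday
2119: Sunday
2120: Monday (leap)
2121: Wednesday
2122: Thursday
2123: Friday
2124: Saturday (leap)
2125: Monday
2126: Tuesday
2126 begins on a Tuesday and is a common year.

2126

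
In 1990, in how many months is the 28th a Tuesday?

Check the 28th of each month of 1990: Jan 28: Sun, Feb 28: Wed, Mar 28: Wed, Apr 28: Sat, May 28: Mon, Jun 28: Thu, Jul 28: Sat, Aug 28: Tue, Sep 28: Fri, Oct 28: Sun, Nov 28: Wed, Dec 28: Fri.
Tuesday occurs in August — 1 month.

1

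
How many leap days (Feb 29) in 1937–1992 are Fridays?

2

Leap years in 1937–1992: 14 of them.
Feb 29 weekday advances by 5 (mod 7) from one leap year to the next four years later (or differs when a century non-leap intervenes).
Leap-day weekdays: 1940:Thu 1944:Tue 1948:Sun 1952:Fri✓ 1956:Wed 1960:Mon 1964:Sat 1968:Thu 1972:Tue 1976:Sun 1980:Fri✓ 1984:Wed 1988:Mon 1992:Sat
Friday: 1952, 1980 → 2.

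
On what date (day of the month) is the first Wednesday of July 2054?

1

July 1, 2054 is a Wednesday, so the first Wednesday is the 1st.
The first Wednesday is 1 + 0 = 1.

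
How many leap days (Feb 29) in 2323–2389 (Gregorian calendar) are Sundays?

Leap years in 2323–2389: 17 of them.
Feb 29 weekday advances by 5 (mod 7) from one leap year to the next four years later (or differs when a century non-leap intervenes).
Leap-day weekdays: 2324:Fri 2328:Wed 2332:Mon 2336:Sat 2340:Thu 2344:Tue 2348:Sun✓ 2352:Fri 2356:Wed 2360:Mon 2364:Sat 2368:Thu 2372:Tue 2376:Sun✓ 2380:Fri 2384:Wed 2388:Mon
Sunday: 2348, 2376 → 2.

2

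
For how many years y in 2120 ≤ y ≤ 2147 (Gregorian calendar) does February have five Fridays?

1

February has 28 days (29 in leap years); it has five Fridays when Friday falls among the first (month-length − 28) days — i.e. when February 1 is Friday in a leap year (never in a common year).
February 1 by year: 2120:Thu 2121:Sat 2122:Sun 2123:Mon 2124:Tue 2125:Thu 2126:Fri 2127:Sat 2128:Sun 2129:Tue 2130:Wed 2131:Thu 2132:Fri✓ 2133:Sun 2134:Mon 2135:Tue 2136:Wed 2137:Fri 2138:Sat 2139:Sun 2140:Mon 2141:Wed 2142:Thu 2143:Fri 2144:Sat 2145:Mon 2146:Tue 2147:Wed
Years with five Fridays: 2132 → 1.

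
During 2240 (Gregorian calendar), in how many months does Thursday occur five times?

A month of length L has five Thursdays iff its first Thursday is on day ≤ L−28 (so day 1–3 in a 31-day month, 1–2 in a 30-day month, day 1 in a leap February).
Checking each month of 2240: Jan starts Wed (31d) ✓; Feb starts Sat (29d); Mar starts Sun (31d); Apr starts Wed (30d) ✓; May starts Fri (31d); Jun starts Mon (30d); Jul starts Wed (31d) ✓; Aug starts Sat (31d); Sep starts Tue (30d); Oct starts Thu (31d) ✓; Nov starts Sun (30d); Dec starts Tue (31d) ✓.
Five-Thursday months: January, April, July, October, December → 5.

5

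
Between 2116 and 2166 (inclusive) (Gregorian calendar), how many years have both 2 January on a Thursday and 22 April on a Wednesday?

Check each year's weekday for 2 January and 22 April:
  2116: Thu/Wed ✓  2117: Sat/Thu  2118: Sun/Fri  2119: Mon/Sat  2120: Tue/Mon  2121: Thu/Tue  2122: Fri/Wed  2123: Sat/Thu  2124: Sun/Sat  2125: Tue/Sun  2126: Wed/Mon  2127: Thu/Tue  2128: Fri/Thu  2129: Sun/Fri  …(23 more)…  2153: Tue/Sun  2154: Wed/Mon  2155: Thu/Tue  2156: Fri/Thu  2157: Sun/Fri  2158: Mon/Sat  2159: Tue/Sun  2160: Wed/Tue  2161: Fri/Wed  2162: Sat/Thu  2163: Sun/Fri  2164: Mon/Sun  2165: Wed/Mon  2166: Thu/Tue
Both conditions hold in: 2116, 2144 — 2.

2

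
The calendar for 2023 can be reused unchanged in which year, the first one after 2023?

Two years share a calendar iff Jan 1 falls on the same weekday and both are leap or both are common. 2023: Jan 1 is Sunday, common year.
2024: Jan 1 Monday, leap
2025: Jan 1 Wednesday, common
2026: Jan 1 Thursday, common
2027: Jan 1 Friday, common
2028: Jan 1 Saturday, leap
2029: Jan 1 Monday, common
2030: Jan 1 Tuesday, common
2031: Jan 1 Wednesday, common
2032: Jan 1 Thursday, leap
2033: Jan 1 Saturday, common
2034: Jan 1 Sunday, common
2034 matches on both conditions.

2034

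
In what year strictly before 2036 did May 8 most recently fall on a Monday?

2034

From one year to the next, a fixed date's weekday advances by 1, or by 2 when a Feb 29 lies between the two dates.
2036: May 8 is Thursday.
2035: Tuesday (−2)
2034: Monday (−1)
May 8 falls on a Monday in 2034.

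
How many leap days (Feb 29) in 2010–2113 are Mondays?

Leap years in 2010–2113: 25 of them.
Feb 29 weekday advances by 5 (mod 7) from one leap year to the next four years later (or differs when a century non-leap intervenes).
Leap-day weekdays: 2012:Wed 2016:Mon✓ 2020:Sat 2024:Thu 2028:Tue 2032:Sun 2036:Fri 2040:Wed 2044:Mon✓ 2048:Sat 2052:Thu 2056:Tue 2060:Sun 2064:Fri 2068:Wed 2072:Mon✓ 2076:Sat 2080:Thu 2084:Tue 2088:Sun 2092:Fri 2096:Wed 2104:Fri 2108:Wed 2112:Mon✓
Monday: 2016, 2044, 2072, 2112 → 4.

4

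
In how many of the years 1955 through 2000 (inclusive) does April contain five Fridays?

April has 30 days; it has five Fridays when Friday falls among the first (month-length − 28) days — i.e. when April 1 is one of Friday/Thursday.
April 1 by year: 1955:Fri✓ 1956:Sun 1957:Mon 1958:Tue 1959:Wed 1960:Fri✓ 1961:Sat 1962:Sun 1963:Mon 1964:Wed 1965:Thu✓ 1966:Fri✓ 1967:Sat 1968:Mon 1969:Tue …(16 more)… 1986:Tue 1987:Wed 1988:Fri✓ 1989:Sat 1990:Sun 1991:Mon 1992:Wed 1993:Thu✓ 1994:Fri✓ 1995:Sat 1996:Mon 1997:Tue 1998:Wed 1999:Thu✓ 2000:Sat
Years with five Fridays: 1955, 1960, 1965, 1966, 1971, 1976, 1977, 1982, 1983, 1988, 1993, 1994, 1999 → 13.

13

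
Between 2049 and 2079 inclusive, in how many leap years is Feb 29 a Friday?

Leap years in 2049–2079: 7 of them.
Feb 29 weekday advances by 5 (mod 7) from one leap year to the next four years later (or differs when a century non-leap intervenes).
Leap-day weekdays: 2052:Thu 2056:Tue 2060:Sun 2064:Fri✓ 2068:Wed 2072:Mon 2076:Sat
Friday: 2064 → 1.

1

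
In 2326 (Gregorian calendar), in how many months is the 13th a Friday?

1

Check the 13th of each month of 2326: Jan 13: Wed, Feb 13: Sat, Mar 13: Sat, Apr 13: Tue, May 13: Thu, Jun 13: Sun, Jul 13: Tue, Aug 13: Fri, Sep 13: Mon, Oct 13: Wed, Nov 13: Sat, Dec 13: Mon.
Friday occurs in August — 1 month.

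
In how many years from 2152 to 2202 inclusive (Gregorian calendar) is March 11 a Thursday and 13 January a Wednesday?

Check each year's weekday for March 11 and 13 January:
  2152: Sat/Thu  2153: Sun/Sat  2154: Mon/Sun  2155: Tue/Mon  2156: Thu/Tue  2157: Fri/Thu  2158: Sat/Fri  2159: Sun/Sat  2160: Tue/Sun  2161: Wed/Tue  2162: Thu/Wed ✓  2163: Fri/Thu  2164: Sun/Fri  2165: Mon/Sun  …(23 more)…  2189: Wed/Tue  2190: Thu/Wed ✓  2191: Fri/Thu  2192: Sun/Fri  2193: Mon/Sun  2194: Tue/Mon  2195: Wed/Tue  2196: Fri/Wed  2197: Sat/Fri  2198: Sun/Sat  2199: Mon/Sun  2200: Tue/Mon  2201: Wed/Tue  2202: Thu/Wed ✓
Both conditions hold in: 2162, 2173, 2179, 2190, 2202 — 5.

5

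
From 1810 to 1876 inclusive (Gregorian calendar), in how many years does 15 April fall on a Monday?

Track 15 April's weekday year by year (advancing +1, or +2 across a Feb 29):
  1810: Sun  1811: Mon (+1) ✓  1812: Wed (+2)  1813: Thu (+1)  1814: Fri (+1)
  1815: Sat (+1)  1816: Mon (+2) ✓  1817: Tue (+1)  1818: Wed (+1)  1819: Thu (+1)
  1820: Sat (+2)  1821: Sun (+1)  1822: Mon (+1) ✓  1823: Tue (+1)  … (39 more years) …
  1863: Wed (+1)  1864: Fri (+2)  1865: Sat (+1)  1866: Sun (+1)  1867: Mon (+1) ✓
  1868: Wed (+2)  1869: Thu (+1)  1870: Fri (+1)  1871: Sat (+1)  1872: Mon (+2) ✓
  1873: Tue (+1)  1874: Wed (+1)  1875: Thu (+1)  1876: Sat (+2)
Monday years: 1811, 1816, 1822, 1833, 1839, 1844, 1850, 1861, 1867, 1872 — 10 in total.

10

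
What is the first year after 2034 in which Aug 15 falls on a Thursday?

2041

From one year to the next, a fixed date's weekday advances by 1, or by 2 when a Feb 29 lies between the two dates.
2034: August 15 is Tuesday.
2035: Wednesday (+1)
2036: Friday (+2)
2037: Saturday (+1)
2038: Sunday (+1)
2039: Monday (+1)
2040: Wednesday (+2)
2041: Thursday (+1)
Aug 15 falls on a Thursday in 2041.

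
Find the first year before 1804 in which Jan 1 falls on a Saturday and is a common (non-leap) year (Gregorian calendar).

1803

Jan 1 advances by 2 weekdays after a leap year and by 1 after a common year.
1804: Jan 1 is Sunday (leap).
1803: Saturday
1803 begins on a Saturday and is a common year.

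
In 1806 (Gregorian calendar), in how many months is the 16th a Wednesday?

Check the 16th of each month of 1806: Jan 16: Thu, Feb 16: Sun, Mar 16: Sun, Apr 16: Wed, May 16: Fri, Jun 16: Mon, Jul 16: Wed, Aug 16: Sat, Sep 16: Tue, Oct 16: Thu, Nov 16: Sun, Dec 16: Tue.
Wednesday occurs in April, July — 2 months.

2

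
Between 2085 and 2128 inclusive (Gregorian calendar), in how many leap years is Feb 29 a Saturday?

Leap years in 2085–2128: 10 of them.
Feb 29 weekday advances by 5 (mod 7) from one leap year to the next four years later (or differs when a century non-leap intervenes).
Leap-day weekdays: 2088:Sun 2092:Fri 2096:Wed 2104:Fri 2108:Wed 2112:Mon 2116:Sat✓ 2120:Thu 2124:Tue 2128:Sun
Saturday: 2116 → 1.

1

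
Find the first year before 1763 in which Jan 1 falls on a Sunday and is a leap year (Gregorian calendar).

1736

Jan 1 advances by 2 weekdays after a leap year and by 1 after a common year.
1763: Jan 1 is Saturday.
1762: Friday
1761: Thursday
1760: Tuesday (leap)
1759: Monday
1758: Sunday
1757: Saturday
1756: Thursday (leap)
1755: Wednesday
1754: Tuesday
1753: Monday
1752: Saturday (leap)
1751: Friday
1750: Thursday
1749: Wednesday
1748: Monday (leap)
1747: Sunday
1746: Saturday
1745: Friday
1744: Wednesday (leap)
1743: Tuesday
1742: Monday
1741: Sunday
1740: Friday (leap)
1739: Thursday
1738: Wednesday
1737: Tuesday
1736: Sunday (leap)
1736 begins on a Sunday and is a leap year.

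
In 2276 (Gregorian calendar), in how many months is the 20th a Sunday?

2

Check the 20th of each month of 2276: Jan 20: Thu, Feb 20: Sun, Mar 20: Mon, Apr 20: Thu, May 20: Sat, Jun 20: Tue, Jul 20: Thu, Aug 20: Sun, Sep 20: Wed, Oct 20: Fri, Nov 20: Mon, Dec 20: Wed.
Sunday occurs in February, August — 2 months.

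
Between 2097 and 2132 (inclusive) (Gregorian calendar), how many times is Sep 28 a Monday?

Track Sep 28's weekday year by year (advancing +1, or +2 across a Feb 29):
  2097: Sat  2098: Sun (+1)  2099: Mon (+1) ✓  2100: Tue (+1)  2101: Wed (+1)
  2102: Thu (+1)  2103: Fri (+1)  2104: Sun (+2)  2105: Mon (+1) ✓  2106: Tue (+1)
  2107: Wed (+1)  2108: Fri (+2)  2109: Sat (+1)  2110: Sun (+1)  … (8 more years) …
  2119: Thu (+1)  2120: Sat (+2)  2121: Sun (+1)  2122: Mon (+1) ✓  2123: Tue (+1)
  2124: Thu (+2)  2125: Fri (+1)  2126: Sat (+1)  2127: Sun (+1)  2128: Tue (+2)
  2129: Wed (+1)  2130: Thu (+1)  2131: Fri (+1)  2132: Sun (+2)
Monday years: 2099, 2105, 2111, 2116, 2122 — 5 in total.

5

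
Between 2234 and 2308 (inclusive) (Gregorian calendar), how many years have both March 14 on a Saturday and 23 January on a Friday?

8

Check each year's weekday for March 14 and 23 January:
  2234: Fri/Thu  2235: Sat/Fri ✓  2236: Mon/Sat  2237: Tue/Mon  2238: Wed/Tue  2239: Thu/Wed  2240: Sat/Thu  2241: Sun/Sat  2242: Mon/Sun  2243: Tue/Mon  2244: Thu/Tue  2245: Fri/Thu  2246: Sat/Fri ✓  2247: Sun/Sat  …(47 more)…  2295: Thu/Wed  2296: Sat/Thu  2297: Sun/Sat  2298: Mon/Sun  2299: Tue/Mon  2300: Wed/Tue  2301: Thu/Wed  2302: Fri/Thu  2303: Sat/Fri ✓  2304: Mon/Sat  2305: Tue/Mon  2306: Wed/Tue  2307: Thu/Wed  2308: Sat/Thu
Both conditions hold in: 2235, 2246, 2257, 2263, 2274, 2285, 2291, 2303 — 8.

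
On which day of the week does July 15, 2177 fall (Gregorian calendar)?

Tuesday

January 1, 2177 is a Wednesday.
July 15 is day 196 of the year, i.e. 195 days after Jan 1.
195 mod 7 = 6, so advance 6 weekdays from Wednesday: Tuesday.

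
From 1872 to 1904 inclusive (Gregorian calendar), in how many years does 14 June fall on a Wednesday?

Track 14 June's weekday year by year (advancing +1, or +2 across a Feb 29):
  1872: Fri  1873: Sat (+1)  1874: Sun (+1)  1875: Mon (+1)  1876: Wed (+2) ✓
  1877: Thu (+1)  1878: Fri (+1)  1879: Sat (+1)  1880: Mon (+2)  1881: Tue (+1)
  1882: Wed (+1) ✓  1883: Thu (+1)  1884: Sat (+2)  1885: Sun (+1)  … (5 more years) …
  1891: Sun (+1)  1892: Tue (+2)  1893: Wed (+1) ✓  1894: Thu (+1)  1895: Fri (+1)
  1896: Sun (+2)  1897: Mon (+1)  1898: Tue (+1)  1899: Wed (+1) ✓  1900: Thu (+1)
  1901: Fri (+1)  1902: Sat (+1)  1903: Sun (+1)  1904: Tue (+2)
Wednesday years: 1876, 1882, 1893, 1899 — 4 in total.

4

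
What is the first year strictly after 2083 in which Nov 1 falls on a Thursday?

2085

From one year to the next, a fixed date's weekday advances by 1, or by 2 when a Feb 29 lies between the two dates.
2083: November 1 is Monday.
2084: Wednesday (+2)
2085: Thursday (+1)
Nov 1 falls on a Thursday in 2085.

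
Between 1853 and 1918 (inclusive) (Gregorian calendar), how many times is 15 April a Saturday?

10

Track 15 April's weekday year by year (advancing +1, or +2 across a Feb 29):
  1853: Fri  1854: Sat (+1) ✓  1855: Sun (+1)  1856: Tue (+2)  1857: Wed (+1)
  1858: Thu (+1)  1859: Fri (+1)  1860: Sun (+2)  1861: Mon (+1)  1862: Tue (+1)
  1863: Wed (+1)  1864: Fri (+2)  1865: Sat (+1) ✓  1866: Sun (+1)  … (38 more years) …
  1905: Sat (+1) ✓  1906: Sun (+1)  1907: Mon (+1)  1908: Wed (+2)  1909: Thu (+1)
  1910: Fri (+1)  1911: Sat (+1) ✓  1912: Mon (+2)  1913: Tue (+1)  1914: Wed (+1)
  1915: Thu (+1)  1916: Sat (+2) ✓  1917: Sun (+1)  1918: Mon (+1)
Saturday years: 1854, 1865, 1871, 1876, 1882, 1893, 1899, 1905, 1911, 1916 — 10 in total.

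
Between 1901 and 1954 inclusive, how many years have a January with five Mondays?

January has 31 days; it has five Mondays when Monday falls among the first (month-length − 28) days — i.e. when January 1 is one of Monday/Sunday/Saturday.
January 1 by year: 1901:Tue 1902:Wed 1903:Thu 1904:Fri 1905:Sun✓ 1906:Mon✓ 1907:Tue 1908:Wed 1909:Fri 1910:Sat✓ 1911:Sun✓ 1912:Mon✓ 1913:Wed 1914:Thu 1915:Fri …(24 more)… 1940:Mon✓ 1941:Wed 1942:Thu 1943:Fri 1944:Sat✓ 1945:Mon✓ 1946:Tue 1947:Wed 1948:Thu 1949:Sat✓ 1950:Sun✓ 1951:Mon✓ 1952:Tue 1953:Thu 1954:Fri
Years with five Mondays: 1905, 1906, 1910, 1911, 1912, 1916, 1917, 1921, 1922, 1923, 1927, 1928, 1933, 1934, 1938, 1939, 1940, 1944, 1945, 1949, 1950, 1951 → 22.

22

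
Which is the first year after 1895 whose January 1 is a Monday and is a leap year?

1912

Jan 1 advances by 2 weekdays after a leap year and by 1 after a common year.
1895: Jan 1 is Tuesday.
1896: Wednesday (leap)
1897: Friday
1898: Saturday
1899: Sunday
1900: Monday
1901: Tuesday
1902: Wednesday
1903: Thursday
1904: Friday (leap)
1905: Sunday
1906: Monday
1907: Tuesday
1908: Wednesday (leap)
1909: Friday
1910: Saturday
1911: Sunday
1912: Monday (leap)
1912 begins on a Monday and is a leap year.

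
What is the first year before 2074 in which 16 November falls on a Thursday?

2073

From one year to the next, a fixed date's weekday advances by 1, or by 2 when a Feb 29 lies between the two dates.
2074: November 16 is Friday.
2073: Thursday (−1)
16 November falls on a Thursday in 2073.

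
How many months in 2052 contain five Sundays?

4

A month of length L has five Sundays iff its first Sunday is on day ≤ L−28 (so day 1–3 in a 31-day month, 1–2 in a 30-day month, day 1 in a leap February).
Checking each month of 2052: Jan starts Mon (31d); Feb starts Thu (29d); Mar starts Fri (31d) ✓; Apr starts Mon (30d); May starts Wed (31d); Jun starts Sat (30d) ✓; Jul starts Mon (31d); Aug starts Thu (31d); Sep starts Sun (30d) ✓; Oct starts Tue (31d); Nov starts Fri (30d); Dec starts Sun (31d) ✓.
Five-Sunday months: March, June, September, December → 4.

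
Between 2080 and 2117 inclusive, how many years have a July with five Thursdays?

July has 31 days; it has five Thursdays when Thursday falls among the first (month-length − 28) days — i.e. when July 1 is one of Thursday/Wednesday/Tuesday.
July 1 by year: 2080:Mon 2081:Tue✓ 2082:Wed✓ 2083:Thu✓ 2084:Sat 2085:Sun 2086:Mon 2087:Tue✓ 2088:Thu✓ 2089:Fri 2090:Sat 2091:Sun 2092:Tue✓ 2093:Wed✓ 2094:Thu✓ …(8 more)… 2103:Sun 2104:Tue✓ 2105:Wed✓ 2106:Thu✓ 2107:Fri 2108:Sun 2109:Mon 2110:Tue✓ 2111:Wed✓ 2112:Fri 2113:Sat 2114:Sun 2115:Mon 2116:Wed✓ 2117:Thu✓
Years with five Thursdays: 2081, 2082, 2083, 2087, 2088, 2092, 2093, 2094, 2098, 2099, 2100, 2104, 2105, 2106, 2110, 2111, 2116, 2117 → 18.

18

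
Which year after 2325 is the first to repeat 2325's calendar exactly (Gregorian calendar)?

Two years share a calendar iff Jan 1 falls on the same weekday and both are leap or both are common. 2325: Jan 1 is Thursday, common year.
2326: Jan 1 Friday, common
2327: Jan 1 Saturday, common
2328: Jan 1 Sunday, leap
2329: Jan 1 Tuesday, common
2330: Jan 1 Wednesday, common
2331: Jan 1 Thursday, common
2331 matches on both conditions.

2331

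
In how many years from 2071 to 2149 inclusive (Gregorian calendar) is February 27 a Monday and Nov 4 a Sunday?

Check each year's weekday for February 27 and Nov 4:
  2071: Fri/Wed  2072: Sat/Fri  2073: Mon/Sat  2074: Tue/Sun  2075: Wed/Mon  2076: Thu/Wed  2077: Sat/Thu  2078: Sun/Fri  2079: Mon/Sat  2080: Tue/Mon  2081: Thu/Tue  2082: Fri/Wed  2083: Sat/Thu  2084: Sun/Sat  …(51 more)…  2136: Mon/Sun ✓  2137: Wed/Mon  2138: Thu/Tue  2139: Fri/Wed  2140: Sat/Fri  2141: Mon/Sat  2142: Tue/Sun  2143: Wed/Mon  2144: Thu/Wed  2145: Sat/Thu  2146: Sun/Fri  2147: Mon/Sat  2148: Tue/Mon  2149: Thu/Tue
Both conditions hold in: 2096, 2108, 2136 — 3.

3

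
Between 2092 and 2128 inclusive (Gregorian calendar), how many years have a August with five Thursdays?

August has 31 days; it has five Thursdays when Thursday falls among the first (month-length − 28) days — i.e. when August 1 is one of Thursday/Wednesday/Tuesday.
August 1 by year: 2092:Fri 2093:Sat 2094:Sun 2095:Mon 2096:Wed✓ 2097:Thu✓ 2098:Fri 2099:Sat 2100:Sun 2101:Mon 2102:Tue✓ 2103:Wed✓ 2104:Fri 2105:Sat 2106:Sun …(7 more)… 2114:Wed✓ 2115:Thu✓ 2116:Sat 2117:Sun 2118:Mon 2119:Tue✓ 2120:Thu✓ 2121:Fri 2122:Sat 2123:Sun 2124:Tue✓ 2125:Wed✓ 2126:Thu✓ 2127:Fri 2128:Sun
Years with five Thursdays: 2096, 2097, 2102, 2103, 2108, 2109, 2113, 2114, 2115, 2119, 2120, 2124, 2125, 2126 → 14.

14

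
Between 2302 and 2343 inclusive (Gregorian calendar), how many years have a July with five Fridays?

19

July has 31 days; it has five Fridays when Friday falls among the first (month-length − 28) days — i.e. when July 1 is one of Friday/Thursday/Wednesday.
July 1 by year: 2302:Tue 2303:Wed✓ 2304:Fri✓ 2305:Sat 2306:Sun 2307:Mon 2308:Wed✓ 2309:Thu✓ 2310:Fri✓ 2311:Sat 2312:Mon 2313:Tue 2314:Wed✓ 2315:Thu✓ 2316:Sat …(12 more)… 2329:Mon 2330:Tue 2331:Wed✓ 2332:Fri✓ 2333:Sat 2334:Sun 2335:Mon 2336:Wed✓ 2337:Thu✓ 2338:Fri✓ 2339:Sat 2340:Mon 2341:Tue 2342:Wed✓ 2343:Thu✓
Years with five Fridays: 2303, 2304, 2308, 2309, 2310, 2314, 2315, 2320, 2321, 2325, 2326, 2327, 2331, 2332, 2336, 2337, 2338, 2342, 2343 → 19.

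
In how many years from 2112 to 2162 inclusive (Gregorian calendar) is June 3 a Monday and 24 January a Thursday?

Check each year's weekday for June 3 and 24 January:
  2112: Fri/Sun  2113: Sat/Tue  2114: Sun/Wed  2115: Mon/Thu ✓  2116: Wed/Fri  2117: Thu/Sun  2118: Fri/Mon  2119: Sat/Tue  2120: Mon/Wed  2121: Tue/Fri  2122: Wed/Sat  2123: Thu/Sun  2124: Sat/Mon  2125: Sun/Wed  …(23 more)…  2149: Tue/Fri  2150: Wed/Sat  2151: Thu/Sun  2152: Sat/Mon  2153: Sun/Wed  2154: Mon/Thu ✓  2155: Tue/Fri  2156: Thu/Sat  2157: Fri/Mon  2158: Sat/Tue  2159: Sun/Wed  2160: Tue/Thu  2161: Wed/Sat  2162: Thu/Sun
Both conditions hold in: 2115, 2126, 2137, 2143, 2154 — 5.

5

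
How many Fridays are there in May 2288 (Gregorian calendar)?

May 2288 has 31 days and begins on Tuesday.
The first Friday is May 4.
Fridays fall on 4, 11, 18, 25 — that's 4.

4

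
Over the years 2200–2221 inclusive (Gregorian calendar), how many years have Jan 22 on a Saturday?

Track Jan 22's weekday year by year (advancing +1, or +2 across a Feb 29):
  2200: Wed  2201: Thu (+1)  2202: Fri (+1)  2203: Sat (+1) ✓  2204: Sun (+1)
  2205: Tue (+2)  2206: Wed (+1)  2207: Thu (+1)  2208: Fri (+1)  2209: Sun (+2)
  2210: Mon (+1)  2211: Tue (+1)  2212: Wed (+1)  2213: Fri (+2)  2214: Sat (+1) ✓
  2215: Sun (+1)  2216: Mon (+1)  2217: Wed (+2)  2218: Thu (+1)  2219: Fri (+1)
  2220: Sat (+1) ✓  2221: Mon (+2)
Saturday years: 2203, 2214, 2220 — 3 in total.

3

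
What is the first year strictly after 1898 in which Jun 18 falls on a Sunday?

1899

From one year to the next, a fixed date's weekday advances by 1, or by 2 when a Feb 29 lies between the two dates.
1898: June 18 is Saturday.
1899: Sunday (+1)
Jun 18 falls on a Sunday in 1899.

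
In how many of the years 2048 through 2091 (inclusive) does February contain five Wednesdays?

1

February has 28 days (29 in leap years); it has five Wednesdays when Wednesday falls among the first (month-length − 28) days — i.e. when February 1 is Wednesday in a leap year (never in a common year).
February 1 by year: 2048:Sat 2049:Mon 2050:Tue 2051:Wed 2052:Thu 2053:Sat 2054:Sun 2055:Mon 2056:Tue 2057:Thu 2058:Fri 2059:Sat 2060:Sun 2061:Tue 2062:Wed …(14 more)… 2077:Mon 2078:Tue 2079:Wed 2080:Thu 2081:Sat 2082:Sun 2083:Mon 2084:Tue 2085:Thu 2086:Fri 2087:Sat 2088:Sun 2089:Tue 2090:Wed 2091:Thu
Years with five Wednesdays: 2068 → 1.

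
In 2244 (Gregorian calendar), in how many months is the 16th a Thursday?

1

Check the 16th of each month of 2244: Jan 16: Tue, Feb 16: Fri, Mar 16: Sat, Apr 16: Tue, May 16: Thu, Jun 16: Sun, Jul 16: Tue, Aug 16: Fri, Sep 16: Mon, Oct 16: Wed, Nov 16: Sat, Dec 16: Mon.
Thursday occurs in May — 1 month.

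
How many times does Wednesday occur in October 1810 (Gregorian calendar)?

October 1810 has 31 days and begins on Monday.
The first Wednesday is October 3.
Wednesdays fall on 3, 10, 17, 24, 31 — that's 5.

5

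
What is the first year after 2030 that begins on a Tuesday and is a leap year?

Jan 1 advances by 2 weekdays after a leap year and by 1 after a common year.
2030: Jan 1 is Tuesday.
2031: Wednesday
2032: Thursday (leap)
2033: Saturday
2034: Sunday
2035: Monday
2036: Tuesday (leap)
2036 begins on a Tuesday and is a leap year.

2036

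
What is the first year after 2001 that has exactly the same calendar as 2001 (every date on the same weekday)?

Two years share a calendar iff Jan 1 falls on the same weekday and both are leap or both are common. 2001: Jan 1 is Monday, common year.
2002: Jan 1 Tuesday, common
2003: Jan 1 Wednesday, common
2004: Jan 1 Thursday, leap
2005: Jan 1 Saturday, common
2006: Jan 1 Sunday, common
2007: Jan 1 Monday, common
2007 matches on both conditions.

2007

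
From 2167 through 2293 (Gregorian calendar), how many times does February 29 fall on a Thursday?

Leap years in 2167–2293: 31 of them.
Feb 29 weekday advances by 5 (mod 7) from one leap year to the next four years later (or differs when a century non-leap intervenes).
Leap-day weekdays: 2168:Mon 2172:Sat 2176:Thu✓ 2180:Tue 2184:Sun 2188:Fri 2192:Wed 2196:Mon 2204:Wed 2208:Mon 2212:Sat 2216:Thu✓ 2220:Tue …(5 more)… 2244:Thu✓ 2248:Tue 2252:Sun 2256:Fri 2260:Wed 2264:Mon 2268:Sat 2272:Thu✓ 2276:Tue 2280:Sun 2284:Fri 2288:Wed 2292:Mon
Thursday: 2176, 2216, 2244, 2272 → 4.

4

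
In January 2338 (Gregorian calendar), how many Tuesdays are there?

January 2338 has 31 days and begins on Saturday.
The first Tuesday is January 4.
Tuesdays fall on 4, 11, 18, 25 — that's 4.

4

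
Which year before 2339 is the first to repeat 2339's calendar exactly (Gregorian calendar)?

2333

Two years share a calendar iff Jan 1 falls on the same weekday and both are leap or both are common. 2339: Jan 1 is Sunday, common year.
2338: Jan 1 Saturday, common
2337: Jan 1 Friday, common
2336: Jan 1 Wednesday, leap
2335: Jan 1 Tuesday, common
2334: Jan 1 Monday, common
2333: Jan 1 Sunday, common
2333 matches on both conditions.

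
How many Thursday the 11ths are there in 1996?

Check the 11th of each month of 1996: Jan 11: Thu, Feb 11: Sun, Mar 11: Mon, Apr 11: Thu, May 11: Sat, Jun 11: Tue, Jul 11: Thu, Aug 11: Sun, Sep 11: Wed, Oct 11: Fri, Nov 11: Mon, Dec 11: Wed.
Thursday occurs in January, April, July — 3 months.

3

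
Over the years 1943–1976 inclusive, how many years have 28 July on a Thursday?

Track 28 July's weekday year by year (advancing +1, or +2 across a Feb 29):
  1943: Wed  1944: Fri (+2)  1945: Sat (+1)  1946: Sun (+1)  1947: Mon (+1)
  1948: Wed (+2)  1949: Thu (+1) ✓  1950: Fri (+1)  1951: Sat (+1)  1952: Mon (+2)
  1953: Tue (+1)  1954: Wed (+1)  1955: Thu (+1) ✓  1956: Sat (+2)  … (6 more years) …
  1963: Sun (+1)  1964: Tue (+2)  1965: Wed (+1)  1966: Thu (+1) ✓  1967: Fri (+1)
  1968: Sun (+2)  1969: Mon (+1)  1970: Tue (+1)  1971: Wed (+1)  1972: Fri (+2)
  1973: Sat (+1)  1974: Sun (+1)  1975: Mon (+1)  1976: Wed (+2)
Thursday years: 1949, 1955, 1960, 1966 — 4 in total.

4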